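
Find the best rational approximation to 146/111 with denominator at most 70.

25/19

Expand x = 146/111 as a continued fraction with the Euclidean algorithm:
  146 = 1*111 + 35, so a_0 = 1.
  111 = 3*35 + 6, so a_1 = 3.
  35 = 5*6 + 5, so a_2 = 5.
  6 = 1*5 + 1, so a_3 = 1.
  5 = 5*1 + 0, so a_4 = 5.
so x = [1; 3, 5, 1, 5].
Convergents (p_i = a_i*p_{i-1} + p_{i-2}, q_i = a_i*q_{i-1} + q_{i-2} with p_{-2}=0, p_{-1}=1, q_{-2}=1, q_{-1}=0), until the denominator exceeds 70:
  i=0: a_0=1, p_0 = 1*1 + 0 = 1, q_0 = 1*0 + 1 = 1.
  i=1: a_1=3, p_1 = 3*1 + 1 = 4, q_1 = 3*1 + 0 = 3.
  i=2: a_2=5, p_2 = 5*4 + 1 = 21, q_2 = 5*3 + 1 = 16.
  i=3: a_3=1, p_3 = 1*21 + 4 = 25, q_3 = 1*16 + 3 = 19.
  i=4: a_4=5, p_4 = 5*25 + 21 = 146, q_4 = 5*19 + 16 = 111.
q_4 = 111 > 70, so the last convergent with denominator <= 70 is p_3/q_3 = 25/19.
The closest fraction with denominator <= 70 is either p_3/q_3 or the intermediate fraction (k*p_3 + p_2)/(k*q_3 + q_2) with the largest k >= 1 whose denominator stays <= 70; these approach x as k grows, and every other convergent or intermediate fraction in range is farther away.
Largest k: floor((70 - q_2)/q_3) = floor((70 - 16)/19) = 2.
That gives (2*25 + 21)/(2*19 + 16) = 71/54.
Compare the errors: |x - 25/19| = |146*19 - 25*111|/(111*19) = 1/2109, and |x - 71/54| = |146*54 - 71*111|/(111*54) = 3/5994.
Cross-multiplying, 1*5994 = 5994 < 6327 = 3*2109, so 1/2109 is smaller: the convergent 25/19 is closer to x than 71/54.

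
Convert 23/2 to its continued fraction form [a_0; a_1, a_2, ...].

[11; 2]

Run the Euclidean algorithm on 23 and 2; the successive quotients are the partial quotients a_0, a_1, ... (each step inverts the fractional part left over by the previous one):
  23 = 11*2 + 1, so a_0 = 11.
  2 = 2*1 + 0, so a_1 = 2.
The remainder reaches 0 after 2 divisions, so the expansion has 2 partial quotients, read off in order.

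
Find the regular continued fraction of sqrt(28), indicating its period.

[5; (3, 2, 3, 10)]

Write x_i = (sqrt(28) + m_i)/d_i with (m_0, d_0) = (0, 1). a_0 = floor(sqrt(28)) = 5, since 5^2 = 25 <= 28 < 36 = 6^2.
Iterate m_{i+1} = d_i*a_i - m_i, d_{i+1} = (28 - m_{i+1}^2)/d_i, a_{i+1} = floor((a_0 + m_{i+1})/d_{i+1}):
  m_1 = 1*5 - 0 = 5, d_1 = (28 - 5^2)/1 = 3/1 = 3, a_1 = floor((5 + 5)/3) = 3.
  m_2 = 3*3 - 5 = 4, d_2 = (28 - 4^2)/3 = 12/3 = 4, a_2 = floor((5 + 4)/4) = 2.
  m_3 = 4*2 - 4 = 4, d_3 = (28 - 4^2)/4 = 12/4 = 3, a_3 = floor((5 + 4)/3) = 3.
  m_4 = 3*3 - 4 = 5, d_4 = (28 - 5^2)/3 = 3/3 = 1, a_4 = floor((5 + 5)/1) = 10.
  m_5 = 1*10 - 5 = 5, d_5 = (28 - 5^2)/1 = 3/1 = 3: (m_5, d_5) = (m_1, d_1) = (5, 3), so from here the quotients repeat a_1, ..., a_4; the period length is 4.
Hence the expansion of sqrt(28) is a_0 = 5 followed by the repeating block 3, 2, 3, 10 (period 4).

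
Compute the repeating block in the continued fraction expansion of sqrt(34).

[5; (1, 4, 1, 10)]

Write x_i = (sqrt(34) + m_i)/d_i with (m_0, d_0) = (0, 1). a_0 = floor(sqrt(34)) = 5, since 5^2 = 25 <= 34 < 36 = 6^2.
Iterate m_{i+1} = d_i*a_i - m_i, d_{i+1} = (34 - m_{i+1}^2)/d_i, a_{i+1} = floor((a_0 + m_{i+1})/d_{i+1}):
  m_1 = 1*5 - 0 = 5, d_1 = (34 - 5^2)/1 = 9/1 = 9, a_1 = floor((5 + 5)/9) = 1.
  m_2 = 9*1 - 5 = 4, d_2 = (34 - 4^2)/9 = 18/9 = 2, a_2 = floor((5 + 4)/2) = 4.
  m_3 = 2*4 - 4 = 4, d_3 = (34 - 4^2)/2 = 18/2 = 9, a_3 = floor((5 + 4)/9) = 1.
  m_4 = 9*1 - 4 = 5, d_4 = (34 - 5^2)/9 = 9/9 = 1, a_4 = floor((5 + 5)/1) = 10.
  m_5 = 1*10 - 5 = 5, d_5 = (34 - 5^2)/1 = 9/1 = 9: (m_5, d_5) = (m_1, d_1) = (5, 9), so from here the quotients repeat a_1, ..., a_4; the period length is 4.
Hence the expansion of sqrt(34) is a_0 = 5 followed by the repeating block 1, 4, 1, 10 (period 4).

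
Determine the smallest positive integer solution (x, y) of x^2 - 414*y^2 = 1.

First expand sqrt(414) as a continued fraction. With x_i = (sqrt(414) + m_i)/d_i and (m_0, d_0) = (0, 1): a_0 = floor(sqrt(414)) = 20, since 20^2 = 400 <= 414 < 441 = 21^2.
Iterate m_{i+1} = d_i*a_i - m_i, d_{i+1} = (414 - m_{i+1}^2)/d_i, a_{i+1} = floor((a_0 + m_{i+1})/d_{i+1}):
  m_1 = 1*20 - 0 = 20, d_1 = (414 - 20^2)/1 = 14/1 = 14, a_1 = floor((20 + 20)/14) = 2.
  m_2 = 14*2 - 20 = 8, d_2 = (414 - 8^2)/14 = 350/14 = 25, a_2 = floor((20 + 8)/25) = 1.
  m_3 = 25*1 - 8 = 17, d_3 = (414 - 17^2)/25 = 125/25 = 5, a_3 = floor((20 + 17)/5) = 7.
  m_4 = 5*7 - 17 = 18, d_4 = (414 - 18^2)/5 = 90/5 = 18, a_4 = floor((20 + 18)/18) = 2.
  m_5 = 18*2 - 18 = 18, d_5 = (414 - 18^2)/18 = 90/18 = 5, a_5 = floor((20 + 18)/5) = 7.
  m_6 = 5*7 - 18 = 17, d_6 = (414 - 17^2)/5 = 125/5 = 25, a_6 = floor((20 + 17)/25) = 1.
  m_7 = 25*1 - 17 = 8, d_7 = (414 - 8^2)/25 = 350/25 = 14, a_7 = floor((20 + 8)/14) = 2.
  m_8 = 14*2 - 8 = 20, d_8 = (414 - 20^2)/14 = 14/14 = 1, a_8 = floor((20 + 20)/1) = 40.
  m_9 = 1*40 - 20 = 20, d_9 = (414 - 20^2)/1 = 14/1 = 14: (m_9, d_9) = (m_1, d_1) = (20, 14), so from here the quotients repeat a_1, ..., a_8; the period length is 8.
So sqrt(414) = [20; (2, 1, 7, 2, 7, 1, 2, 40)] with period length k = 8.
k is even, so the fundamental solution of x^2 - 414y^2 = 1 is (p_{k-1}, q_{k-1}) = (p_7, q_7); compute convergents through index 7.
Convergents (p_i = a_i*p_{i-1} + p_{i-2}, q_i = a_i*q_{i-1} + q_{i-2} with p_{-2}=0, p_{-1}=1, q_{-2}=1, q_{-1}=0):
  i=0: a_0=20, p_0 = 20*1 + 0 = 20, q_0 = 20*0 + 1 = 1.
  i=1: a_1=2, p_1 = 2*20 + 1 = 41, q_1 = 2*1 + 0 = 2.
  i=2: a_2=1, p_2 = 1*41 + 20 = 61, q_2 = 1*2 + 1 = 3.
  i=3: a_3=7, p_3 = 7*61 + 41 = 468, q_3 = 7*3 + 2 = 23.
  i=4: a_4=2, p_4 = 2*468 + 61 = 997, q_4 = 2*23 + 3 = 49.
  i=5: a_5=7, p_5 = 7*997 + 468 = 7447, q_5 = 7*49 + 23 = 366.
  i=6: a_6=1, p_6 = 1*7447 + 997 = 8444, q_6 = 1*366 + 49 = 415.
  i=7: a_7=2, p_7 = 2*8444 + 7447 = 24335, q_7 = 2*415 + 366 = 1196.
Check: 24335^2 - 414*1196^2 = 592192225 - 592192224 = 1, so (x, y) = (24335, 1196) solves the equation, and by the theorem it is the least positive solution.

(x, y) = (24335, 1196)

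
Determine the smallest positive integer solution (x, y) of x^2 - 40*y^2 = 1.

First expand sqrt(40) as a continued fraction. With x_i = (sqrt(40) + m_i)/d_i and (m_0, d_0) = (0, 1): a_0 = floor(sqrt(40)) = 6, since 6^2 = 36 <= 40 < 49 = 7^2.
Iterate m_{i+1} = d_i*a_i - m_i, d_{i+1} = (40 - m_{i+1}^2)/d_i, a_{i+1} = floor((a_0 + m_{i+1})/d_{i+1}):
  m_1 = 1*6 - 0 = 6, d_1 = (40 - 6^2)/1 = 4/1 = 4, a_1 = floor((6 + 6)/4) = 3.
  m_2 = 4*3 - 6 = 6, d_2 = (40 - 6^2)/4 = 4/4 = 1, a_2 = floor((6 + 6)/1) = 12.
  m_3 = 1*12 - 6 = 6, d_3 = (40 - 6^2)/1 = 4/1 = 4: (m_3, d_3) = (m_1, d_1) = (6, 4), so from here the quotients repeat a_1, a_2; the period length is 2.
So sqrt(40) = [6; (3, 12)] with period length k = 2.
k is even, so the fundamental solution of x^2 - 40y^2 = 1 is (p_{k-1}, q_{k-1}) = (p_1, q_1); compute convergents through index 1.
Convergents (p_i = a_i*p_{i-1} + p_{i-2}, q_i = a_i*q_{i-1} + q_{i-2} with p_{-2}=0, p_{-1}=1, q_{-2}=1, q_{-1}=0):
  i=0: a_0=6, p_0 = 6*1 + 0 = 6, q_0 = 6*0 + 1 = 1.
  i=1: a_1=3, p_1 = 3*6 + 1 = 19, q_1 = 3*1 + 0 = 3.
Check: 19^2 - 40*3^2 = 361 - 360 = 1, so (x, y) = (19, 3) solves the equation, and by the theorem it is the least positive solution.

(x, y) = (19, 3)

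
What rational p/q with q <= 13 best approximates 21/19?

Expand x = 21/19 as a continued fraction with the Euclidean algorithm:
  21 = 1*19 + 2, so a_0 = 1.
  19 = 9*2 + 1, so a_1 = 9.
  2 = 2*1 + 0, so a_2 = 2.
so x = [1; 9, 2].
Convergents (p_i = a_i*p_{i-1} + p_{i-2}, q_i = a_i*q_{i-1} + q_{i-2} with p_{-2}=0, p_{-1}=1, q_{-2}=1, q_{-1}=0), until the denominator exceeds 13:
  i=0: a_0=1, p_0 = 1*1 + 0 = 1, q_0 = 1*0 + 1 = 1.
  i=1: a_1=9, p_1 = 9*1 + 1 = 10, q_1 = 9*1 + 0 = 9.
  i=2: a_2=2, p_2 = 2*10 + 1 = 21, q_2 = 2*9 + 1 = 19.
q_2 = 19 > 13, so the last convergent with denominator <= 13 is p_1/q_1 = 10/9.
The closest fraction with denominator <= 13 is either p_1/q_1 or the intermediate fraction (k*p_1 + p_0)/(k*q_1 + q_0) with the largest k >= 1 whose denominator stays <= 13; these approach x as k grows, and every other convergent or intermediate fraction in range is farther away.
Largest k: floor((13 - q_0)/q_1) = floor((13 - 1)/9) = 1.
That gives (1*10 + 1)/(1*9 + 1) = 11/10.
Compare the errors: |x - 10/9| = |21*9 - 10*19|/(19*9) = 1/171, and |x - 11/10| = |21*10 - 11*19|/(19*10) = 1/190.
Cross-multiplying, 1*171 = 171 < 190 = 1*190, so 1/190 is smaller: the intermediate fraction 11/10 is closer to x than 10/9.

11/10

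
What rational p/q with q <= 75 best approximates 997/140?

Expand x = 997/140 as a continued fraction with the Euclidean algorithm:
  997 = 7*140 + 17, so a_0 = 7.
  140 = 8*17 + 4, so a_1 = 8.
  17 = 4*4 + 1, so a_2 = 4.
  4 = 4*1 + 0, so a_3 = 4.
so x = [7; 8, 4, 4].
Convergents (p_i = a_i*p_{i-1} + p_{i-2}, q_i = a_i*q_{i-1} + q_{i-2} with p_{-2}=0, p_{-1}=1, q_{-2}=1, q_{-1}=0), until the denominator exceeds 75:
  i=0: a_0=7, p_0 = 7*1 + 0 = 7, q_0 = 7*0 + 1 = 1.
  i=1: a_1=8, p_1 = 8*7 + 1 = 57, q_1 = 8*1 + 0 = 8.
  i=2: a_2=4, p_2 = 4*57 + 7 = 235, q_2 = 4*8 + 1 = 33.
  i=3: a_3=4, p_3 = 4*235 + 57 = 997, q_3 = 4*33 + 8 = 140.
q_3 = 140 > 75, so the last convergent with denominator <= 75 is p_2/q_2 = 235/33.
The closest fraction with denominator <= 75 is either p_2/q_2 or the intermediate fraction (k*p_2 + p_1)/(k*q_2 + q_1) with the largest k >= 1 whose denominator stays <= 75; these approach x as k grows, and every other convergent or intermediate fraction in range is farther away.
Largest k: floor((75 - q_1)/q_2) = floor((75 - 8)/33) = 2.
That gives (2*235 + 57)/(2*33 + 8) = 527/74.
Compare the errors: |x - 235/33| = |997*33 - 235*140|/(140*33) = 1/4620, and |x - 527/74| = |997*74 - 527*140|/(140*74) = 2/10360.
Cross-multiplying, 2*4620 = 9240 < 10360 = 1*10360, so 2/10360 is smaller: the intermediate fraction 527/74 is closer to x than 235/33.

527/74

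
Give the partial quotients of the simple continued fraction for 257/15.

Run the Euclidean algorithm on 257 and 15; the successive quotients are the partial quotients a_0, a_1, ... (each step inverts the fractional part left over by the previous one):
  257 = 17*15 + 2, so a_0 = 17.
  15 = 7*2 + 1, so a_1 = 7.
  2 = 2*1 + 0, so a_2 = 2.
The remainder reaches 0 after 3 divisions, so the expansion has 3 partial quotients, read off in order.

[17; 7, 2]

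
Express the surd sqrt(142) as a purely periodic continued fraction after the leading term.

[11; (1, 10, 1, 22)]

Write x_i = (sqrt(142) + m_i)/d_i with (m_0, d_0) = (0, 1). a_0 = floor(sqrt(142)) = 11, since 11^2 = 121 <= 142 < 144 = 12^2.
Iterate m_{i+1} = d_i*a_i - m_i, d_{i+1} = (142 - m_{i+1}^2)/d_i, a_{i+1} = floor((a_0 + m_{i+1})/d_{i+1}):
  m_1 = 1*11 - 0 = 11, d_1 = (142 - 11^2)/1 = 21/1 = 21, a_1 = floor((11 + 11)/21) = 1.
  m_2 = 21*1 - 11 = 10, d_2 = (142 - 10^2)/21 = 42/21 = 2, a_2 = floor((11 + 10)/2) = 10.
  m_3 = 2*10 - 10 = 10, d_3 = (142 - 10^2)/2 = 42/2 = 21, a_3 = floor((11 + 10)/21) = 1.
  m_4 = 21*1 - 10 = 11, d_4 = (142 - 11^2)/21 = 21/21 = 1, a_4 = floor((11 + 11)/1) = 22.
  m_5 = 1*22 - 11 = 11, d_5 = (142 - 11^2)/1 = 21/1 = 21: (m_5, d_5) = (m_1, d_1) = (11, 21), so from here the quotients repeat a_1, ..., a_4; the period length is 4.
Hence the expansion of sqrt(142) is a_0 = 11 followed by the repeating block 1, 10, 1, 22 (period 4).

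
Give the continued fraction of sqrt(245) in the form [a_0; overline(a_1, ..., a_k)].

[15; overline(1, 1, 1, 7, 6, 7, 1, 1, 1, 30)]

Write x_i = (sqrt(245) + m_i)/d_i with (m_0, d_0) = (0, 1). a_0 = floor(sqrt(245)) = 15, since 15^2 = 225 <= 245 < 256 = 16^2.
Iterate m_{i+1} = d_i*a_i - m_i, d_{i+1} = (245 - m_{i+1}^2)/d_i, a_{i+1} = floor((a_0 + m_{i+1})/d_{i+1}):
  m_1 = 1*15 - 0 = 15, d_1 = (245 - 15^2)/1 = 20/1 = 20, a_1 = floor((15 + 15)/20) = 1.
  m_2 = 20*1 - 15 = 5, d_2 = (245 - 5^2)/20 = 220/20 = 11, a_2 = floor((15 + 5)/11) = 1.
  m_3 = 11*1 - 5 = 6, d_3 = (245 - 6^2)/11 = 209/11 = 19, a_3 = floor((15 + 6)/19) = 1.
  m_4 = 19*1 - 6 = 13, d_4 = (245 - 13^2)/19 = 76/19 = 4, a_4 = floor((15 + 13)/4) = 7.
  m_5 = 4*7 - 13 = 15, d_5 = (245 - 15^2)/4 = 20/4 = 5, a_5 = floor((15 + 15)/5) = 6.
  m_6 = 5*6 - 15 = 15, d_6 = (245 - 15^2)/5 = 20/5 = 4, a_6 = floor((15 + 15)/4) = 7.
  m_7 = 4*7 - 15 = 13, d_7 = (245 - 13^2)/4 = 76/4 = 19, a_7 = floor((15 + 13)/19) = 1.
  m_8 = 19*1 - 13 = 6, d_8 = (245 - 6^2)/19 = 209/19 = 11, a_8 = floor((15 + 6)/11) = 1.
  m_9 = 11*1 - 6 = 5, d_9 = (245 - 5^2)/11 = 220/11 = 20, a_9 = floor((15 + 5)/20) = 1.
  m_10 = 20*1 - 5 = 15, d_10 = (245 - 15^2)/20 = 20/20 = 1, a_10 = floor((15 + 15)/1) = 30.
  m_11 = 1*30 - 15 = 15, d_11 = (245 - 15^2)/1 = 20/1 = 20: (m_11, d_11) = (m_1, d_1) = (15, 20), so from here the quotients repeat a_1, ..., a_10; the period length is 10.
Hence the expansion of sqrt(245) is a_0 = 15 followed by the repeating block 1, 1, 1, 7, 6, 7, 1, 1, 1, 30 (period 10).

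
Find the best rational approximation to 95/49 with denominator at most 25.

31/16

Expand x = 95/49 as a continued fraction with the Euclidean algorithm:
  95 = 1*49 + 46, so a_0 = 1.
  49 = 1*46 + 3, so a_1 = 1.
  46 = 15*3 + 1, so a_2 = 15.
  3 = 3*1 + 0, so a_3 = 3.
so x = [1; 1, 15, 3].
Convergents (p_i = a_i*p_{i-1} + p_{i-2}, q_i = a_i*q_{i-1} + q_{i-2} with p_{-2}=0, p_{-1}=1, q_{-2}=1, q_{-1}=0), until the denominator exceeds 25:
  i=0: a_0=1, p_0 = 1*1 + 0 = 1, q_0 = 1*0 + 1 = 1.
  i=1: a_1=1, p_1 = 1*1 + 1 = 2, q_1 = 1*1 + 0 = 1.
  i=2: a_2=15, p_2 = 15*2 + 1 = 31, q_2 = 15*1 + 1 = 16.
  i=3: a_3=3, p_3 = 3*31 + 2 = 95, q_3 = 3*16 + 1 = 49.
q_3 = 49 > 25, so the last convergent with denominator <= 25 is p_2/q_2 = 31/16.
The closest fraction with denominator <= 25 is either p_2/q_2 or the intermediate fraction (k*p_2 + p_1)/(k*q_2 + q_1) with the largest k >= 1 whose denominator stays <= 25; these approach x as k grows, and every other convergent or intermediate fraction in range is farther away.
Largest k: floor((25 - q_1)/q_2) = floor((25 - 1)/16) = 1.
That gives (1*31 + 2)/(1*16 + 1) = 33/17.
Compare the errors: |x - 31/16| = |95*16 - 31*49|/(49*16) = 1/784, and |x - 33/17| = |95*17 - 33*49|/(49*17) = 2/833.
Cross-multiplying, 1*833 = 833 < 1568 = 2*784, so 1/784 is smaller: the convergent 31/16 is closer to x than 33/17.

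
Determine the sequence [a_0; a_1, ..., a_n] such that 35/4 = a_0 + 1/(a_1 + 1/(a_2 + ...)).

Run the Euclidean algorithm on 35 and 4; the successive quotients are the partial quotients a_0, a_1, ... (each step inverts the fractional part left over by the previous one):
  35 = 8*4 + 3, so a_0 = 8.
  4 = 1*3 + 1, so a_1 = 1.
  3 = 3*1 + 0, so a_2 = 3.
The remainder reaches 0 after 3 divisions, so the expansion has 3 partial quotients, read off in order.

[8; 1, 3]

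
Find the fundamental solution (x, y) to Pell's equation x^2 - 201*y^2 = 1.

(x, y) = (515095, 36332)

First expand sqrt(201) as a continued fraction. With x_i = (sqrt(201) + m_i)/d_i and (m_0, d_0) = (0, 1): a_0 = floor(sqrt(201)) = 14, since 14^2 = 196 <= 201 < 225 = 15^2.
Iterate m_{i+1} = d_i*a_i - m_i, d_{i+1} = (201 - m_{i+1}^2)/d_i, a_{i+1} = floor((a_0 + m_{i+1})/d_{i+1}):
  m_1 = 1*14 - 0 = 14, d_1 = (201 - 14^2)/1 = 5/1 = 5, a_1 = floor((14 + 14)/5) = 5.
  m_2 = 5*5 - 14 = 11, d_2 = (201 - 11^2)/5 = 80/5 = 16, a_2 = floor((14 + 11)/16) = 1.
  m_3 = 16*1 - 11 = 5, d_3 = (201 - 5^2)/16 = 176/16 = 11, a_3 = floor((14 + 5)/11) = 1.
  m_4 = 11*1 - 5 = 6, d_4 = (201 - 6^2)/11 = 165/11 = 15, a_4 = floor((14 + 6)/15) = 1.
  m_5 = 15*1 - 6 = 9, d_5 = (201 - 9^2)/15 = 120/15 = 8, a_5 = floor((14 + 9)/8) = 2.
  m_6 = 8*2 - 9 = 7, d_6 = (201 - 7^2)/8 = 152/8 = 19, a_6 = floor((14 + 7)/19) = 1.
  m_7 = 19*1 - 7 = 12, d_7 = (201 - 12^2)/19 = 57/19 = 3, a_7 = floor((14 + 12)/3) = 8.
  m_8 = 3*8 - 12 = 12, d_8 = (201 - 12^2)/3 = 57/3 = 19, a_8 = floor((14 + 12)/19) = 1.
  m_9 = 19*1 - 12 = 7, d_9 = (201 - 7^2)/19 = 152/19 = 8, a_9 = floor((14 + 7)/8) = 2.
  m_10 = 8*2 - 7 = 9, d_10 = (201 - 9^2)/8 = 120/8 = 15, a_10 = floor((14 + 9)/15) = 1.
  m_11 = 15*1 - 9 = 6, d_11 = (201 - 6^2)/15 = 165/15 = 11, a_11 = floor((14 + 6)/11) = 1.
  m_12 = 11*1 - 6 = 5, d_12 = (201 - 5^2)/11 = 176/11 = 16, a_12 = floor((14 + 5)/16) = 1.
  m_13 = 16*1 - 5 = 11, d_13 = (201 - 11^2)/16 = 80/16 = 5, a_13 = floor((14 + 11)/5) = 5.
  m_14 = 5*5 - 11 = 14, d_14 = (201 - 14^2)/5 = 5/5 = 1, a_14 = floor((14 + 14)/1) = 28.
  m_15 = 1*28 - 14 = 14, d_15 = (201 - 14^2)/1 = 5/1 = 5: (m_15, d_15) = (m_1, d_1) = (14, 5), so from here the quotients repeat a_1, ..., a_14; the period length is 14.
So sqrt(201) = [14; (5, 1, 1, 1, 2, 1, 8, 1, 2, 1, 1, 1, 5, 28)] with period length k = 14.
k is even, so the fundamental solution of x^2 - 201y^2 = 1 is (p_{k-1}, q_{k-1}) = (p_13, q_13); compute convergents through index 13.
Convergents (p_i = a_i*p_{i-1} + p_{i-2}, q_i = a_i*q_{i-1} + q_{i-2} with p_{-2}=0, p_{-1}=1, q_{-2}=1, q_{-1}=0):
  i=0: a_0=14, p_0 = 14*1 + 0 = 14, q_0 = 14*0 + 1 = 1.
  i=1: a_1=5, p_1 = 5*14 + 1 = 71, q_1 = 5*1 + 0 = 5.
  i=2: a_2=1, p_2 = 1*71 + 14 = 85, q_2 = 1*5 + 1 = 6.
  i=3: a_3=1, p_3 = 1*85 + 71 = 156, q_3 = 1*6 + 5 = 11.
  i=4: a_4=1, p_4 = 1*156 + 85 = 241, q_4 = 1*11 + 6 = 17.
  i=5: a_5=2, p_5 = 2*241 + 156 = 638, q_5 = 2*17 + 11 = 45.
  i=6: a_6=1, p_6 = 1*638 + 241 = 879, q_6 = 1*45 + 17 = 62.
  i=7: a_7=8, p_7 = 8*879 + 638 = 7670, q_7 = 8*62 + 45 = 541.
  i=8: a_8=1, p_8 = 1*7670 + 879 = 8549, q_8 = 1*541 + 62 = 603.
  i=9: a_9=2, p_9 = 2*8549 + 7670 = 24768, q_9 = 2*603 + 541 = 1747.
  i=10: a_10=1, p_10 = 1*24768 + 8549 = 33317, q_10 = 1*1747 + 603 = 2350.
  i=11: a_11=1, p_11 = 1*33317 + 24768 = 58085, q_11 = 1*2350 + 1747 = 4097.
  i=12: a_12=1, p_12 = 1*58085 + 33317 = 91402, q_12 = 1*4097 + 2350 = 6447.
  i=13: a_13=5, p_13 = 5*91402 + 58085 = 515095, q_13 = 5*6447 + 4097 = 36332.
Check: 515095^2 - 201*36332^2 = 265322859025 - 265322859024 = 1, so (x, y) = (515095, 36332) solves the equation, and by the theorem it is the least positive solution.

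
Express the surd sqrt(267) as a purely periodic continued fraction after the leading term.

[16; (2, 1, 15, 1, 2, 32)]

Write x_i = (sqrt(267) + m_i)/d_i with (m_0, d_0) = (0, 1). a_0 = floor(sqrt(267)) = 16, since 16^2 = 256 <= 267 < 289 = 17^2.
Iterate m_{i+1} = d_i*a_i - m_i, d_{i+1} = (267 - m_{i+1}^2)/d_i, a_{i+1} = floor((a_0 + m_{i+1})/d_{i+1}):
  m_1 = 1*16 - 0 = 16, d_1 = (267 - 16^2)/1 = 11/1 = 11, a_1 = floor((16 + 16)/11) = 2.
  m_2 = 11*2 - 16 = 6, d_2 = (267 - 6^2)/11 = 231/11 = 21, a_2 = floor((16 + 6)/21) = 1.
  m_3 = 21*1 - 6 = 15, d_3 = (267 - 15^2)/21 = 42/21 = 2, a_3 = floor((16 + 15)/2) = 15.
  m_4 = 2*15 - 15 = 15, d_4 = (267 - 15^2)/2 = 42/2 = 21, a_4 = floor((16 + 15)/21) = 1.
  m_5 = 21*1 - 15 = 6, d_5 = (267 - 6^2)/21 = 231/21 = 11, a_5 = floor((16 + 6)/11) = 2.
  m_6 = 11*2 - 6 = 16, d_6 = (267 - 16^2)/11 = 11/11 = 1, a_6 = floor((16 + 16)/1) = 32.
  m_7 = 1*32 - 16 = 16, d_7 = (267 - 16^2)/1 = 11/1 = 11: (m_7, d_7) = (m_1, d_1) = (16, 11), so from here the quotients repeat a_1, ..., a_6; the period length is 6.
Hence the expansion of sqrt(267) is a_0 = 16 followed by the repeating block 2, 1, 15, 1, 2, 32 (period 6).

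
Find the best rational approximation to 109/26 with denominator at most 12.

Expand x = 109/26 as a continued fraction with the Euclidean algorithm:
  109 = 4*26 + 5, so a_0 = 4.
  26 = 5*5 + 1, so a_1 = 5.
  5 = 5*1 + 0, so a_2 = 5.
so x = [4; 5, 5].
Convergents (p_i = a_i*p_{i-1} + p_{i-2}, q_i = a_i*q_{i-1} + q_{i-2} with p_{-2}=0, p_{-1}=1, q_{-2}=1, q_{-1}=0), until the denominator exceeds 12:
  i=0: a_0=4, p_0 = 4*1 + 0 = 4, q_0 = 4*0 + 1 = 1.
  i=1: a_1=5, p_1 = 5*4 + 1 = 21, q_1 = 5*1 + 0 = 5.
  i=2: a_2=5, p_2 = 5*21 + 4 = 109, q_2 = 5*5 + 1 = 26.
q_2 = 26 > 12, so the last convergent with denominator <= 12 is p_1/q_1 = 21/5.
The closest fraction with denominator <= 12 is either p_1/q_1 or the intermediate fraction (k*p_1 + p_0)/(k*q_1 + q_0) with the largest k >= 1 whose denominator stays <= 12; these approach x as k grows, and every other convergent or intermediate fraction in range is farther away.
Largest k: floor((12 - q_0)/q_1) = floor((12 - 1)/5) = 2.
That gives (2*21 + 4)/(2*5 + 1) = 46/11.
Compare the errors: |x - 21/5| = |109*5 - 21*26|/(26*5) = 1/130, and |x - 46/11| = |109*11 - 46*26|/(26*11) = 3/286.
Cross-multiplying, 1*286 = 286 < 390 = 3*130, so 1/130 is smaller: the convergent 21/5 is closer to x than 46/11.

21/5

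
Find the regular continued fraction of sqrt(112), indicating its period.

[10; (1, 1, 2, 1, 1, 20)]

Write x_i = (sqrt(112) + m_i)/d_i with (m_0, d_0) = (0, 1). a_0 = floor(sqrt(112)) = 10, since 10^2 = 100 <= 112 < 121 = 11^2.
Iterate m_{i+1} = d_i*a_i - m_i, d_{i+1} = (112 - m_{i+1}^2)/d_i, a_{i+1} = floor((a_0 + m_{i+1})/d_{i+1}):
  m_1 = 1*10 - 0 = 10, d_1 = (112 - 10^2)/1 = 12/1 = 12, a_1 = floor((10 + 10)/12) = 1.
  m_2 = 12*1 - 10 = 2, d_2 = (112 - 2^2)/12 = 108/12 = 9, a_2 = floor((10 + 2)/9) = 1.
  m_3 = 9*1 - 2 = 7, d_3 = (112 - 7^2)/9 = 63/9 = 7, a_3 = floor((10 + 7)/7) = 2.
  m_4 = 7*2 - 7 = 7, d_4 = (112 - 7^2)/7 = 63/7 = 9, a_4 = floor((10 + 7)/9) = 1.
  m_5 = 9*1 - 7 = 2, d_5 = (112 - 2^2)/9 = 108/9 = 12, a_5 = floor((10 + 2)/12) = 1.
  m_6 = 12*1 - 2 = 10, d_6 = (112 - 10^2)/12 = 12/12 = 1, a_6 = floor((10 + 10)/1) = 20.
  m_7 = 1*20 - 10 = 10, d_7 = (112 - 10^2)/1 = 12/1 = 12: (m_7, d_7) = (m_1, d_1) = (10, 12), so from here the quotients repeat a_1, ..., a_6; the period length is 6.
Hence the expansion of sqrt(112) is a_0 = 10 followed by the repeating block 1, 1, 2, 1, 1, 20 (period 6).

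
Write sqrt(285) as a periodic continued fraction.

[16; (1, 7, 2, 7, 1, 32)]

Write x_i = (sqrt(285) + m_i)/d_i with (m_0, d_0) = (0, 1). a_0 = floor(sqrt(285)) = 16, since 16^2 = 256 <= 285 < 289 = 17^2.
Iterate m_{i+1} = d_i*a_i - m_i, d_{i+1} = (285 - m_{i+1}^2)/d_i, a_{i+1} = floor((a_0 + m_{i+1})/d_{i+1}):
  m_1 = 1*16 - 0 = 16, d_1 = (285 - 16^2)/1 = 29/1 = 29, a_1 = floor((16 + 16)/29) = 1.
  m_2 = 29*1 - 16 = 13, d_2 = (285 - 13^2)/29 = 116/29 = 4, a_2 = floor((16 + 13)/4) = 7.
  m_3 = 4*7 - 13 = 15, d_3 = (285 - 15^2)/4 = 60/4 = 15, a_3 = floor((16 + 15)/15) = 2.
  m_4 = 15*2 - 15 = 15, d_4 = (285 - 15^2)/15 = 60/15 = 4, a_4 = floor((16 + 15)/4) = 7.
  m_5 = 4*7 - 15 = 13, d_5 = (285 - 13^2)/4 = 116/4 = 29, a_5 = floor((16 + 13)/29) = 1.
  m_6 = 29*1 - 13 = 16, d_6 = (285 - 16^2)/29 = 29/29 = 1, a_6 = floor((16 + 16)/1) = 32.
  m_7 = 1*32 - 16 = 16, d_7 = (285 - 16^2)/1 = 29/1 = 29: (m_7, d_7) = (m_1, d_1) = (16, 29), so from here the quotients repeat a_1, ..., a_6; the period length is 6.
Hence the expansion of sqrt(285) is a_0 = 16 followed by the repeating block 1, 7, 2, 7, 1, 32 (period 6).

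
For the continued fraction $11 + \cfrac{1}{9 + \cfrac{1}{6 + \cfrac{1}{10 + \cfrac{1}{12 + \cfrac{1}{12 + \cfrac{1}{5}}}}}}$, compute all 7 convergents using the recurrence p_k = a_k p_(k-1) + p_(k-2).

Using the convergent recurrence p_i = a_i*p_{i-1} + p_{i-2}, q_i = a_i*q_{i-1} + q_{i-2} with p_{-2}=0, p_{-1}=1, q_{-2}=1, q_{-1}=0:
  i=0: a_0=11, p_0 = 11*1 + 0 = 11, q_0 = 11*0 + 1 = 1.
  i=1: a_1=9, p_1 = 9*11 + 1 = 100, q_1 = 9*1 + 0 = 9.
  i=2: a_2=6, p_2 = 6*100 + 11 = 611, q_2 = 6*9 + 1 = 55.
  i=3: a_3=10, p_3 = 10*611 + 100 = 6210, q_3 = 10*55 + 9 = 559.
  i=4: a_4=12, p_4 = 12*6210 + 611 = 75131, q_4 = 12*559 + 55 = 6763.
  i=5: a_5=12, p_5 = 12*75131 + 6210 = 907782, q_5 = 12*6763 + 559 = 81715.
  i=6: a_6=5, p_6 = 5*907782 + 75131 = 4614041, q_6 = 5*81715 + 6763 = 415338.

11/1, 100/9, 611/55, 6210/559, 75131/6763, 907782/81715, 4614041/415338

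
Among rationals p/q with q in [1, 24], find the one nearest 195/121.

Expand x = 195/121 as a continued fraction with the Euclidean algorithm:
  195 = 1*121 + 74, so a_0 = 1.
  121 = 1*74 + 47, so a_1 = 1.
  74 = 1*47 + 27, so a_2 = 1.
  47 = 1*27 + 20, so a_3 = 1.
  27 = 1*20 + 7, so a_4 = 1.
  20 = 2*7 + 6, so a_5 = 2.
  7 = 1*6 + 1, so a_6 = 1.
  6 = 6*1 + 0, so a_7 = 6.
so x = [1; 1, 1, 1, 1, 2, 1, 6].
Convergents (p_i = a_i*p_{i-1} + p_{i-2}, q_i = a_i*q_{i-1} + q_{i-2} with p_{-2}=0, p_{-1}=1, q_{-2}=1, q_{-1}=0), until the denominator exceeds 24:
  i=0: a_0=1, p_0 = 1*1 + 0 = 1, q_0 = 1*0 + 1 = 1.
  i=1: a_1=1, p_1 = 1*1 + 1 = 2, q_1 = 1*1 + 0 = 1.
  i=2: a_2=1, p_2 = 1*2 + 1 = 3, q_2 = 1*1 + 1 = 2.
  i=3: a_3=1, p_3 = 1*3 + 2 = 5, q_3 = 1*2 + 1 = 3.
  i=4: a_4=1, p_4 = 1*5 + 3 = 8, q_4 = 1*3 + 2 = 5.
  i=5: a_5=2, p_5 = 2*8 + 5 = 21, q_5 = 2*5 + 3 = 13.
  i=6: a_6=1, p_6 = 1*21 + 8 = 29, q_6 = 1*13 + 5 = 18.
  i=7: a_7=6, p_7 = 6*29 + 21 = 195, q_7 = 6*18 + 13 = 121.
q_7 = 121 > 24, so the last convergent with denominator <= 24 is p_6/q_6 = 29/18.
The closest fraction with denominator <= 24 is either p_6/q_6 or the intermediate fraction (k*p_6 + p_5)/(k*q_6 + q_5) with the largest k >= 1 whose denominator stays <= 24; these approach x as k grows, and every other convergent or intermediate fraction in range is farther away.
Largest k: floor((24 - q_5)/q_6) = floor((24 - 13)/18) = 0.
Since k = 0, no intermediate fraction beyond p_6/q_6 has denominator <= 24, so the convergent 29/18 is the closest (its error is |195*18 - 29*121|/(121*18) = 1/2178).

29/18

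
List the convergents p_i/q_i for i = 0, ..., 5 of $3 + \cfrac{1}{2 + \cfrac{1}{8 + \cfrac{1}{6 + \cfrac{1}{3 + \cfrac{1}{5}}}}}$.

3/1, 7/2, 59/17, 361/104, 1142/329, 6071/1749

Using the convergent recurrence p_i = a_i*p_{i-1} + p_{i-2}, q_i = a_i*q_{i-1} + q_{i-2} with p_{-2}=0, p_{-1}=1, q_{-2}=1, q_{-1}=0:
  i=0: a_0=3, p_0 = 3*1 + 0 = 3, q_0 = 3*0 + 1 = 1.
  i=1: a_1=2, p_1 = 2*3 + 1 = 7, q_1 = 2*1 + 0 = 2.
  i=2: a_2=8, p_2 = 8*7 + 3 = 59, q_2 = 8*2 + 1 = 17.
  i=3: a_3=6, p_3 = 6*59 + 7 = 361, q_3 = 6*17 + 2 = 104.
  i=4: a_4=3, p_4 = 3*361 + 59 = 1142, q_4 = 3*104 + 17 = 329.
  i=5: a_5=5, p_5 = 5*1142 + 361 = 6071, q_5 = 5*329 + 104 = 1749.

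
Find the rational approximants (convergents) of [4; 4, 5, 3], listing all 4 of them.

4/1, 17/4, 89/21, 284/67

Using the convergent recurrence p_i = a_i*p_{i-1} + p_{i-2}, q_i = a_i*q_{i-1} + q_{i-2} with p_{-2}=0, p_{-1}=1, q_{-2}=1, q_{-1}=0:
  i=0: a_0=4, p_0 = 4*1 + 0 = 4, q_0 = 4*0 + 1 = 1.
  i=1: a_1=4, p_1 = 4*4 + 1 = 17, q_1 = 4*1 + 0 = 4.
  i=2: a_2=5, p_2 = 5*17 + 4 = 89, q_2 = 5*4 + 1 = 21.
  i=3: a_3=3, p_3 = 3*89 + 17 = 284, q_3 = 3*21 + 4 = 67.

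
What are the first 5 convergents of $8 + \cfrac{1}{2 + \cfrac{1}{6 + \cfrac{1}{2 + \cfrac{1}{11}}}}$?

Using the convergent recurrence p_i = a_i*p_{i-1} + p_{i-2}, q_i = a_i*q_{i-1} + q_{i-2} with p_{-2}=0, p_{-1}=1, q_{-2}=1, q_{-1}=0:
  i=0: a_0=8, p_0 = 8*1 + 0 = 8, q_0 = 8*0 + 1 = 1.
  i=1: a_1=2, p_1 = 2*8 + 1 = 17, q_1 = 2*1 + 0 = 2.
  i=2: a_2=6, p_2 = 6*17 + 8 = 110, q_2 = 6*2 + 1 = 13.
  i=3: a_3=2, p_3 = 2*110 + 17 = 237, q_3 = 2*13 + 2 = 28.
  i=4: a_4=11, p_4 = 11*237 + 110 = 2717, q_4 = 11*28 + 13 = 321.

8/1, 17/2, 110/13, 237/28, 2717/321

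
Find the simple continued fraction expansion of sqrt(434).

[20; (1, 4, 1, 40)]

Write x_i = (sqrt(434) + m_i)/d_i with (m_0, d_0) = (0, 1). a_0 = floor(sqrt(434)) = 20, since 20^2 = 400 <= 434 < 441 = 21^2.
Iterate m_{i+1} = d_i*a_i - m_i, d_{i+1} = (434 - m_{i+1}^2)/d_i, a_{i+1} = floor((a_0 + m_{i+1})/d_{i+1}):
  m_1 = 1*20 - 0 = 20, d_1 = (434 - 20^2)/1 = 34/1 = 34, a_1 = floor((20 + 20)/34) = 1.
  m_2 = 34*1 - 20 = 14, d_2 = (434 - 14^2)/34 = 238/34 = 7, a_2 = floor((20 + 14)/7) = 4.
  m_3 = 7*4 - 14 = 14, d_3 = (434 - 14^2)/7 = 238/7 = 34, a_3 = floor((20 + 14)/34) = 1.
  m_4 = 34*1 - 14 = 20, d_4 = (434 - 20^2)/34 = 34/34 = 1, a_4 = floor((20 + 20)/1) = 40.
  m_5 = 1*40 - 20 = 20, d_5 = (434 - 20^2)/1 = 34/1 = 34: (m_5, d_5) = (m_1, d_1) = (20, 34), so from here the quotients repeat a_1, ..., a_4; the period length is 4.
Hence the expansion of sqrt(434) is a_0 = 20 followed by the repeating block 1, 4, 1, 40 (period 4).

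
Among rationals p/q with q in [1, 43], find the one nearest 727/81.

Expand x = 727/81 as a continued fraction with the Euclidean algorithm:
  727 = 8*81 + 79, so a_0 = 8.
  81 = 1*79 + 2, so a_1 = 1.
  79 = 39*2 + 1, so a_2 = 39.
  2 = 2*1 + 0, so a_3 = 2.
so x = [8; 1, 39, 2].
Convergents (p_i = a_i*p_{i-1} + p_{i-2}, q_i = a_i*q_{i-1} + q_{i-2} with p_{-2}=0, p_{-1}=1, q_{-2}=1, q_{-1}=0), until the denominator exceeds 43:
  i=0: a_0=8, p_0 = 8*1 + 0 = 8, q_0 = 8*0 + 1 = 1.
  i=1: a_1=1, p_1 = 1*8 + 1 = 9, q_1 = 1*1 + 0 = 1.
  i=2: a_2=39, p_2 = 39*9 + 8 = 359, q_2 = 39*1 + 1 = 40.
  i=3: a_3=2, p_3 = 2*359 + 9 = 727, q_3 = 2*40 + 1 = 81.
q_3 = 81 > 43, so the last convergent with denominator <= 43 is p_2/q_2 = 359/40.
The closest fraction with denominator <= 43 is either p_2/q_2 or the intermediate fraction (k*p_2 + p_1)/(k*q_2 + q_1) with the largest k >= 1 whose denominator stays <= 43; these approach x as k grows, and every other convergent or intermediate fraction in range is farther away.
Largest k: floor((43 - q_1)/q_2) = floor((43 - 1)/40) = 1.
That gives (1*359 + 9)/(1*40 + 1) = 368/41.
Compare the errors: |x - 359/40| = |727*40 - 359*81|/(81*40) = 1/3240, and |x - 368/41| = |727*41 - 368*81|/(81*41) = 1/3321.
Cross-multiplying, 1*3240 = 3240 < 3321 = 1*3321, so 1/3321 is smaller: the intermediate fraction 368/41 is closer to x than 359/40.

368/41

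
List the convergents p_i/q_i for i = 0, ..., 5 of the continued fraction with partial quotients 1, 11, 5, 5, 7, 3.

1/1, 12/11, 61/56, 317/291, 2280/2093, 7157/6570

Using the convergent recurrence p_i = a_i*p_{i-1} + p_{i-2}, q_i = a_i*q_{i-1} + q_{i-2} with p_{-2}=0, p_{-1}=1, q_{-2}=1, q_{-1}=0:
  i=0: a_0=1, p_0 = 1*1 + 0 = 1, q_0 = 1*0 + 1 = 1.
  i=1: a_1=11, p_1 = 11*1 + 1 = 12, q_1 = 11*1 + 0 = 11.
  i=2: a_2=5, p_2 = 5*12 + 1 = 61, q_2 = 5*11 + 1 = 56.
  i=3: a_3=5, p_3 = 5*61 + 12 = 317, q_3 = 5*56 + 11 = 291.
  i=4: a_4=7, p_4 = 7*317 + 61 = 2280, q_4 = 7*291 + 56 = 2093.
  i=5: a_5=3, p_5 = 3*2280 + 317 = 7157, q_5 = 3*2093 + 291 = 6570.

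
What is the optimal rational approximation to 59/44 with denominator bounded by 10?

4/3

Expand x = 59/44 as a continued fraction with the Euclidean algorithm:
  59 = 1*44 + 15, so a_0 = 1.
  44 = 2*15 + 14, so a_1 = 2.
  15 = 1*14 + 1, so a_2 = 1.
  14 = 14*1 + 0, so a_3 = 14.
so x = [1; 2, 1, 14].
Convergents (p_i = a_i*p_{i-1} + p_{i-2}, q_i = a_i*q_{i-1} + q_{i-2} with p_{-2}=0, p_{-1}=1, q_{-2}=1, q_{-1}=0), until the denominator exceeds 10:
  i=0: a_0=1, p_0 = 1*1 + 0 = 1, q_0 = 1*0 + 1 = 1.
  i=1: a_1=2, p_1 = 2*1 + 1 = 3, q_1 = 2*1 + 0 = 2.
  i=2: a_2=1, p_2 = 1*3 + 1 = 4, q_2 = 1*2 + 1 = 3.
  i=3: a_3=14, p_3 = 14*4 + 3 = 59, q_3 = 14*3 + 2 = 44.
q_3 = 44 > 10, so the last convergent with denominator <= 10 is p_2/q_2 = 4/3.
The closest fraction with denominator <= 10 is either p_2/q_2 or the intermediate fraction (k*p_2 + p_1)/(k*q_2 + q_1) with the largest k >= 1 whose denominator stays <= 10; these approach x as k grows, and every other convergent or intermediate fraction in range is farther away.
Largest k: floor((10 - q_1)/q_2) = floor((10 - 2)/3) = 2.
That gives (2*4 + 3)/(2*3 + 2) = 11/8.
Compare the errors: |x - 4/3| = |59*3 - 4*44|/(44*3) = 1/132, and |x - 11/8| = |59*8 - 11*44|/(44*8) = 12/352.
Cross-multiplying, 1*352 = 352 < 1584 = 12*132, so 1/132 is smaller: the convergent 4/3 is closer to x than 11/8.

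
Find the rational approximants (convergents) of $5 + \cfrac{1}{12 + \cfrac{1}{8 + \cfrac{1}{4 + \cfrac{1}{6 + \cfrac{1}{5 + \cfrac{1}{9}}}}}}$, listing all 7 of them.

5/1, 61/12, 493/97, 2033/400, 12691/2497, 65488/12885, 602083/118462

Using the convergent recurrence p_i = a_i*p_{i-1} + p_{i-2}, q_i = a_i*q_{i-1} + q_{i-2} with p_{-2}=0, p_{-1}=1, q_{-2}=1, q_{-1}=0:
  i=0: a_0=5, p_0 = 5*1 + 0 = 5, q_0 = 5*0 + 1 = 1.
  i=1: a_1=12, p_1 = 12*5 + 1 = 61, q_1 = 12*1 + 0 = 12.
  i=2: a_2=8, p_2 = 8*61 + 5 = 493, q_2 = 8*12 + 1 = 97.
  i=3: a_3=4, p_3 = 4*493 + 61 = 2033, q_3 = 4*97 + 12 = 400.
  i=4: a_4=6, p_4 = 6*2033 + 493 = 12691, q_4 = 6*400 + 97 = 2497.
  i=5: a_5=5, p_5 = 5*12691 + 2033 = 65488, q_5 = 5*2497 + 400 = 12885.
  i=6: a_6=9, p_6 = 9*65488 + 12691 = 602083, q_6 = 9*12885 + 2497 = 118462.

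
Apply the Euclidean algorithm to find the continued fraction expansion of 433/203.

[2; 7, 1, 1, 13]

Run the Euclidean algorithm on 433 and 203; the successive quotients are the partial quotients a_0, a_1, ... (each step inverts the fractional part left over by the previous one):
  433 = 2*203 + 27, so a_0 = 2.
  203 = 7*27 + 14, so a_1 = 7.
  27 = 1*14 + 13, so a_2 = 1.
  14 = 1*13 + 1, so a_3 = 1.
  13 = 13*1 + 0, so a_4 = 13.
The remainder reaches 0 after 5 divisions, so the expansion has 5 partial quotients, read off in order.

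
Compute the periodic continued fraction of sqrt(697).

[26; (2, 2, 52)]

Write x_i = (sqrt(697) + m_i)/d_i with (m_0, d_0) = (0, 1). a_0 = floor(sqrt(697)) = 26, since 26^2 = 676 <= 697 < 729 = 27^2.
Iterate m_{i+1} = d_i*a_i - m_i, d_{i+1} = (697 - m_{i+1}^2)/d_i, a_{i+1} = floor((a_0 + m_{i+1})/d_{i+1}):
  m_1 = 1*26 - 0 = 26, d_1 = (697 - 26^2)/1 = 21/1 = 21, a_1 = floor((26 + 26)/21) = 2.
  m_2 = 21*2 - 26 = 16, d_2 = (697 - 16^2)/21 = 441/21 = 21, a_2 = floor((26 + 16)/21) = 2.
  m_3 = 21*2 - 16 = 26, d_3 = (697 - 26^2)/21 = 21/21 = 1, a_3 = floor((26 + 26)/1) = 52.
  m_4 = 1*52 - 26 = 26, d_4 = (697 - 26^2)/1 = 21/1 = 21: (m_4, d_4) = (m_1, d_1) = (26, 21), so from here the quotients repeat a_1, ..., a_3; the period length is 3.
Hence the expansion of sqrt(697) is a_0 = 26 followed by the repeating block 2, 2, 52 (period 3).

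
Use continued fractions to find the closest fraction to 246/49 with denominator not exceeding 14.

Expand x = 246/49 as a continued fraction with the Euclidean algorithm:
  246 = 5*49 + 1, so a_0 = 5.
  49 = 49*1 + 0, so a_1 = 49.
so x = [5; 49].
Convergents (p_i = a_i*p_{i-1} + p_{i-2}, q_i = a_i*q_{i-1} + q_{i-2} with p_{-2}=0, p_{-1}=1, q_{-2}=1, q_{-1}=0), until the denominator exceeds 14:
  i=0: a_0=5, p_0 = 5*1 + 0 = 5, q_0 = 5*0 + 1 = 1.
  i=1: a_1=49, p_1 = 49*5 + 1 = 246, q_1 = 49*1 + 0 = 49.
q_1 = 49 > 14, so the last convergent with denominator <= 14 is p_0/q_0 = 5/1.
The closest fraction with denominator <= 14 is either p_0/q_0 or the intermediate fraction (k*p_0 + p_{-1})/(k*q_0 + q_{-1}) with the largest k >= 1 whose denominator stays <= 14; these approach x as k grows, and every other convergent or intermediate fraction in range is farther away.
Largest k: floor((14 - q_{-1})/q_0) = floor((14 - 0)/1) = 14 (using the seeds p_{-1} = 1, q_{-1} = 0).
That gives (14*5 + 1)/(14*1 + 0) = 71/14.
Compare the errors: |x - 5/1| = |246*1 - 5*49|/(49*1) = 1/49, and |x - 71/14| = |246*14 - 71*49|/(49*14) = 35/686.
Cross-multiplying, 1*686 = 686 < 1715 = 35*49, so 1/49 is smaller: the convergent 5/1 is closer to x than 71/14.

5/1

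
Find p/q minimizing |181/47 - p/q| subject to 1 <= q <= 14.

50/13

Expand x = 181/47 as a continued fraction with the Euclidean algorithm:
  181 = 3*47 + 40, so a_0 = 3.
  47 = 1*40 + 7, so a_1 = 1.
  40 = 5*7 + 5, so a_2 = 5.
  7 = 1*5 + 2, so a_3 = 1.
  5 = 2*2 + 1, so a_4 = 2.
  2 = 2*1 + 0, so a_5 = 2.
so x = [3; 1, 5, 1, 2, 2].
Convergents (p_i = a_i*p_{i-1} + p_{i-2}, q_i = a_i*q_{i-1} + q_{i-2} with p_{-2}=0, p_{-1}=1, q_{-2}=1, q_{-1}=0), until the denominator exceeds 14:
  i=0: a_0=3, p_0 = 3*1 + 0 = 3, q_0 = 3*0 + 1 = 1.
  i=1: a_1=1, p_1 = 1*3 + 1 = 4, q_1 = 1*1 + 0 = 1.
  i=2: a_2=5, p_2 = 5*4 + 3 = 23, q_2 = 5*1 + 1 = 6.
  i=3: a_3=1, p_3 = 1*23 + 4 = 27, q_3 = 1*6 + 1 = 7.
  i=4: a_4=2, p_4 = 2*27 + 23 = 77, q_4 = 2*7 + 6 = 20.
q_4 = 20 > 14, so the last convergent with denominator <= 14 is p_3/q_3 = 27/7.
The closest fraction with denominator <= 14 is either p_3/q_3 or the intermediate fraction (k*p_3 + p_2)/(k*q_3 + q_2) with the largest k >= 1 whose denominator stays <= 14; these approach x as k grows, and every other convergent or intermediate fraction in range is farther away.
Largest k: floor((14 - q_2)/q_3) = floor((14 - 6)/7) = 1.
That gives (1*27 + 23)/(1*7 + 6) = 50/13.
Compare the errors: |x - 27/7| = |181*7 - 27*47|/(47*7) = 2/329, and |x - 50/13| = |181*13 - 50*47|/(47*13) = 3/611.
Cross-multiplying, 3*329 = 987 < 1222 = 2*611, so 3/611 is smaller: the intermediate fraction 50/13 is closer to x than 27/7.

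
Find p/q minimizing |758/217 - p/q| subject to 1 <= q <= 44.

150/43

Expand x = 758/217 as a continued fraction with the Euclidean algorithm:
  758 = 3*217 + 107, so a_0 = 3.
  217 = 2*107 + 3, so a_1 = 2.
  107 = 35*3 + 2, so a_2 = 35.
  3 = 1*2 + 1, so a_3 = 1.
  2 = 2*1 + 0, so a_4 = 2.
so x = [3; 2, 35, 1, 2].
Convergents (p_i = a_i*p_{i-1} + p_{i-2}, q_i = a_i*q_{i-1} + q_{i-2} with p_{-2}=0, p_{-1}=1, q_{-2}=1, q_{-1}=0), until the denominator exceeds 44:
  i=0: a_0=3, p_0 = 3*1 + 0 = 3, q_0 = 3*0 + 1 = 1.
  i=1: a_1=2, p_1 = 2*3 + 1 = 7, q_1 = 2*1 + 0 = 2.
  i=2: a_2=35, p_2 = 35*7 + 3 = 248, q_2 = 35*2 + 1 = 71.
q_2 = 71 > 44, so the last convergent with denominator <= 44 is p_1/q_1 = 7/2.
The closest fraction with denominator <= 44 is either p_1/q_1 or the intermediate fraction (k*p_1 + p_0)/(k*q_1 + q_0) with the largest k >= 1 whose denominator stays <= 44; these approach x as k grows, and every other convergent or intermediate fraction in range is farther away.
Largest k: floor((44 - q_0)/q_1) = floor((44 - 1)/2) = 21.
That gives (21*7 + 3)/(21*2 + 1) = 150/43.
Compare the errors: |x - 7/2| = |758*2 - 7*217|/(217*2) = 3/434, and |x - 150/43| = |758*43 - 150*217|/(217*43) = 44/9331.
Cross-multiplying, 44*434 = 19096 < 27993 = 3*9331, so 44/9331 is smaller: the intermediate fraction 150/43 is closer to x than 7/2.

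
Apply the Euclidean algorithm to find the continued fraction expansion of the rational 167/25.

Run the Euclidean algorithm on 167 and 25; the successive quotients are the partial quotients a_0, a_1, ... (each step inverts the fractional part left over by the previous one):
  167 = 6*25 + 17, so a_0 = 6.
  25 = 1*17 + 8, so a_1 = 1.
  17 = 2*8 + 1, so a_2 = 2.
  8 = 8*1 + 0, so a_3 = 8.
The remainder reaches 0 after 4 divisions, so the expansion has 4 partial quotients, read off in order.

[6; 1, 2, 8]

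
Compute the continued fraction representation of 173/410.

Run the Euclidean algorithm on 173 and 410; the successive quotients are the partial quotients a_0, a_1, ... (each step inverts the fractional part left over by the previous one):
  173 = 0*410 + 173, so a_0 = 0.
  410 = 2*173 + 64, so a_1 = 2.
  173 = 2*64 + 45, so a_2 = 2.
  64 = 1*45 + 19, so a_3 = 1.
  45 = 2*19 + 7, so a_4 = 2.
  19 = 2*7 + 5, so a_5 = 2.
  7 = 1*5 + 2, so a_6 = 1.
  5 = 2*2 + 1, so a_7 = 2.
  2 = 2*1 + 0, so a_8 = 2.
The remainder reaches 0 after 9 divisions, so the expansion has 9 partial quotients, read off in order.

[0; 2, 2, 1, 2, 2, 1, 2, 2]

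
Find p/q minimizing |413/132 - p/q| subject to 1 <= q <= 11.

25/8

Expand x = 413/132 as a continued fraction with the Euclidean algorithm:
  413 = 3*132 + 17, so a_0 = 3.
  132 = 7*17 + 13, so a_1 = 7.
  17 = 1*13 + 4, so a_2 = 1.
  13 = 3*4 + 1, so a_3 = 3.
  4 = 4*1 + 0, so a_4 = 4.
so x = [3; 7, 1, 3, 4].
Convergents (p_i = a_i*p_{i-1} + p_{i-2}, q_i = a_i*q_{i-1} + q_{i-2} with p_{-2}=0, p_{-1}=1, q_{-2}=1, q_{-1}=0), until the denominator exceeds 11:
  i=0: a_0=3, p_0 = 3*1 + 0 = 3, q_0 = 3*0 + 1 = 1.
  i=1: a_1=7, p_1 = 7*3 + 1 = 22, q_1 = 7*1 + 0 = 7.
  i=2: a_2=1, p_2 = 1*22 + 3 = 25, q_2 = 1*7 + 1 = 8.
  i=3: a_3=3, p_3 = 3*25 + 22 = 97, q_3 = 3*8 + 7 = 31.
q_3 = 31 > 11, so the last convergent with denominator <= 11 is p_2/q_2 = 25/8.
The closest fraction with denominator <= 11 is either p_2/q_2 or the intermediate fraction (k*p_2 + p_1)/(k*q_2 + q_1) with the largest k >= 1 whose denominator stays <= 11; these approach x as k grows, and every other convergent or intermediate fraction in range is farther away.
Largest k: floor((11 - q_1)/q_2) = floor((11 - 7)/8) = 0.
Since k = 0, no intermediate fraction beyond p_2/q_2 has denominator <= 11, so the convergent 25/8 is the closest (its error is |413*8 - 25*132|/(132*8) = 4/1056).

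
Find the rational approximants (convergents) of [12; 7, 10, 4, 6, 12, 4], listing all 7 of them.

Using the convergent recurrence p_i = a_i*p_{i-1} + p_{i-2}, q_i = a_i*q_{i-1} + q_{i-2} with p_{-2}=0, p_{-1}=1, q_{-2}=1, q_{-1}=0:
  i=0: a_0=12, p_0 = 12*1 + 0 = 12, q_0 = 12*0 + 1 = 1.
  i=1: a_1=7, p_1 = 7*12 + 1 = 85, q_1 = 7*1 + 0 = 7.
  i=2: a_2=10, p_2 = 10*85 + 12 = 862, q_2 = 10*7 + 1 = 71.
  i=3: a_3=4, p_3 = 4*862 + 85 = 3533, q_3 = 4*71 + 7 = 291.
  i=4: a_4=6, p_4 = 6*3533 + 862 = 22060, q_4 = 6*291 + 71 = 1817.
  i=5: a_5=12, p_5 = 12*22060 + 3533 = 268253, q_5 = 12*1817 + 291 = 22095.
  i=6: a_6=4, p_6 = 4*268253 + 22060 = 1095072, q_6 = 4*22095 + 1817 = 90197.

12/1, 85/7, 862/71, 3533/291, 22060/1817, 268253/22095, 1095072/90197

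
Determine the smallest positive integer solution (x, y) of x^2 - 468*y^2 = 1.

First expand sqrt(468) as a continued fraction. With x_i = (sqrt(468) + m_i)/d_i and (m_0, d_0) = (0, 1): a_0 = floor(sqrt(468)) = 21, since 21^2 = 441 <= 468 < 484 = 22^2.
Iterate m_{i+1} = d_i*a_i - m_i, d_{i+1} = (468 - m_{i+1}^2)/d_i, a_{i+1} = floor((a_0 + m_{i+1})/d_{i+1}):
  m_1 = 1*21 - 0 = 21, d_1 = (468 - 21^2)/1 = 27/1 = 27, a_1 = floor((21 + 21)/27) = 1.
  m_2 = 27*1 - 21 = 6, d_2 = (468 - 6^2)/27 = 432/27 = 16, a_2 = floor((21 + 6)/16) = 1.
  m_3 = 16*1 - 6 = 10, d_3 = (468 - 10^2)/16 = 368/16 = 23, a_3 = floor((21 + 10)/23) = 1.
  m_4 = 23*1 - 10 = 13, d_4 = (468 - 13^2)/23 = 299/23 = 13, a_4 = floor((21 + 13)/13) = 2.
  m_5 = 13*2 - 13 = 13, d_5 = (468 - 13^2)/13 = 299/13 = 23, a_5 = floor((21 + 13)/23) = 1.
  m_6 = 23*1 - 13 = 10, d_6 = (468 - 10^2)/23 = 368/23 = 16, a_6 = floor((21 + 10)/16) = 1.
  m_7 = 16*1 - 10 = 6, d_7 = (468 - 6^2)/16 = 432/16 = 27, a_7 = floor((21 + 6)/27) = 1.
  m_8 = 27*1 - 6 = 21, d_8 = (468 - 21^2)/27 = 27/27 = 1, a_8 = floor((21 + 21)/1) = 42.
  m_9 = 1*42 - 21 = 21, d_9 = (468 - 21^2)/1 = 27/1 = 27: (m_9, d_9) = (m_1, d_1) = (21, 27), so from here the quotients repeat a_1, ..., a_8; the period length is 8.
So sqrt(468) = [21; (1, 1, 1, 2, 1, 1, 1, 42)] with period length k = 8.
k is even, so the fundamental solution of x^2 - 468y^2 = 1 is (p_{k-1}, q_{k-1}) = (p_7, q_7); compute convergents through index 7.
Convergents (p_i = a_i*p_{i-1} + p_{i-2}, q_i = a_i*q_{i-1} + q_{i-2} with p_{-2}=0, p_{-1}=1, q_{-2}=1, q_{-1}=0):
  i=0: a_0=21, p_0 = 21*1 + 0 = 21, q_0 = 21*0 + 1 = 1.
  i=1: a_1=1, p_1 = 1*21 + 1 = 22, q_1 = 1*1 + 0 = 1.
  i=2: a_2=1, p_2 = 1*22 + 21 = 43, q_2 = 1*1 + 1 = 2.
  i=3: a_3=1, p_3 = 1*43 + 22 = 65, q_3 = 1*2 + 1 = 3.
  i=4: a_4=2, p_4 = 2*65 + 43 = 173, q_4 = 2*3 + 2 = 8.
  i=5: a_5=1, p_5 = 1*173 + 65 = 238, q_5 = 1*8 + 3 = 11.
  i=6: a_6=1, p_6 = 1*238 + 173 = 411, q_6 = 1*11 + 8 = 19.
  i=7: a_7=1, p_7 = 1*411 + 238 = 649, q_7 = 1*19 + 11 = 30.
Check: 649^2 - 468*30^2 = 421201 - 421200 = 1, so (x, y) = (649, 30) solves the equation, and by the theorem it is the least positive solution.

(x, y) = (649, 30)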